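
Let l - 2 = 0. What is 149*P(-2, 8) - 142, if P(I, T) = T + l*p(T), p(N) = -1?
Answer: 752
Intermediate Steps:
l = 2 (l = 2 + 0 = 2)
P(I, T) = -2 + T (P(I, T) = T + 2*(-1) = T - 2 = -2 + T)
149*P(-2, 8) - 142 = 149*(-2 + 8) - 142 = 149*6 - 142 = 894 - 142 = 752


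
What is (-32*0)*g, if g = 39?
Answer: 0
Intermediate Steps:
(-32*0)*g = -32*0*39 = 0*39 = 0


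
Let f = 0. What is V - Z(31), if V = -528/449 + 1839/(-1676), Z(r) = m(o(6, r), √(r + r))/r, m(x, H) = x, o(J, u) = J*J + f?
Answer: -80120673/23328244 ≈ -3.4345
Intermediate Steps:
o(J, u) = J² (o(J, u) = J*J + 0 = J² + 0 = J²)
Z(r) = 36/r (Z(r) = 6²/r = 36/r)
V = -1710639/752524 (V = -528*1/449 + 1839*(-1/1676) = -528/449 - 1839/1676 = -1710639/752524 ≈ -2.2732)
V - Z(31) = -1710639/752524 - 36/31 = -80120673/23328244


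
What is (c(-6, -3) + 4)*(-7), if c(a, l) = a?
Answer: 14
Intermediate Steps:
(c(-6, -3) + 4)*(-7) = (-6 + 4)*(-7) = -2*(-7) = 14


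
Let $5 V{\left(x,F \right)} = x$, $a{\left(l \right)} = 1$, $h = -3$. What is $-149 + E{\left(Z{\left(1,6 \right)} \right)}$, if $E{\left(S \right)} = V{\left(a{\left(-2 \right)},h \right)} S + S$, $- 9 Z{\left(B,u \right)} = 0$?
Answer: $-149$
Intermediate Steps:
$V{\left(x,F \right)} = \frac{x}{5}$
$Z{\left(B,u \right)} = 0$ ($Z{\left(B,u \right)} = \left(- \frac{1}{9}\right) 0 = 0$)
$E{\left(S \right)} = \frac{6 S}{5}$ ($E{\left(S \right)} = \frac{1}{5} \cdot 1 S + S = \frac{S}{5} + S = \frac{6 S}{5}$)
$-149 + E{\left(Z{\left(1,6 \right)} \right)} = -149 + \frac{6}{5} \cdot 0 = -149 + 0 = -149$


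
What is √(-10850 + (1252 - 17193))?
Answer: I*√26791 ≈ 163.68*I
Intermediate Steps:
√(-10850 + (1252 - 17193)) = √(-10850 - 15941) = √(-26791) = I*√26791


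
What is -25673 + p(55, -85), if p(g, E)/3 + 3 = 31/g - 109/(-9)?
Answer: -4231256/165 ≈ -25644.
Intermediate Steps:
p(g, E) = 82/3 + 93/g (p(g, E) = -9 + 3*(31/g - 109/(-9)) = -9 + 3*(31/g - 109*(-1/9)) = -9 + 3*(31/g + 109/9) = -9 + 3*(109/9 + 31/g) = -9 + (109/3 + 93/g) = 82/3 + 93/g)
-25673 + p(55, -85) = -25673 + (82/3 + 93/55) = -25673 + 4789/165 = -4231256/165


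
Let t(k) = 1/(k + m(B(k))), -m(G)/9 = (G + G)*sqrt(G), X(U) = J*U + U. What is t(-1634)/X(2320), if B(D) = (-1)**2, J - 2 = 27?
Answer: -1/114979200 ≈ -8.6972e-9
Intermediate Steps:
J = 29 (J = 2 + 27 = 29)
B(D) = 1
X(U) = 30*U (X(U) = 29*U + U = 30*U)
m(G) = -18*G**(3/2) (m(G) = -9*(G + G)*sqrt(G) = -9*2*G*sqrt(G) = -18*G**(3/2))
t(k) = 1/(-18 + k) (t(k) = 1/(k - 18*1**(3/2)) = 1/(k - 18*1) = 1/(k - 18) = 1/(-18 + k))
t(-1634)/X(2320) = 1/((-18 - 1634)*((30*2320))) = 1/(-1652*69600) = -1/1652*1/69600 = -1/114979200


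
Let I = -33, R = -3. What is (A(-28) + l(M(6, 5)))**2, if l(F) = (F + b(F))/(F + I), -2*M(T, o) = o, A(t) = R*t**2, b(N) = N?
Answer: 27882988324/5041 ≈ 5.5312e+6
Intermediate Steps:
A(t) = -3*t**2
M(T, o) = -o/2
l(F) = 2*F/(-33 + F) (l(F) = (F + F)/(F - 33) = (2*F)/(-33 + F) = 2*F/(-33 + F))
(A(-28) + l(M(6, 5)))**2 = (-3*(-28)**2 + 2*(-1/2*5)/(-33 - 1/2*5))**2 = (-3*784 + 2*(-5/2)/(-33 - 5/2))**2 = (-2352 + 2*(-5/2)/(-71/2))**2 = (-2352 + 2*(-5/2)*(-2/71))**2 = (-2352 + 10/71)**2 = (-166982/71)**2 = 27882988324/5041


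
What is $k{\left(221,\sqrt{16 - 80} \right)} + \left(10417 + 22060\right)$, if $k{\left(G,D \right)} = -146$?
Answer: $32331$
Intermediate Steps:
$k{\left(221,\sqrt{16 - 80} \right)} + \left(10417 + 22060\right) = -146 + \left(10417 + 22060\right) = -146 + 32477 = 32331$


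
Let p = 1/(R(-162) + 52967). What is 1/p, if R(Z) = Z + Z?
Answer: 52643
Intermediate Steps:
R(Z) = 2*Z
p = 1/52643 (p = 1/(2*(-162) + 52967) = 1/(-324 + 52967) = 1/52643 ≈ 1.8996e-5)
1/p = 1/(1/52643) = 52643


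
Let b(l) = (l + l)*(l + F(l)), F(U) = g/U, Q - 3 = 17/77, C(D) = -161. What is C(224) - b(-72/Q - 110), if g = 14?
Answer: -33850847/961 ≈ -35225.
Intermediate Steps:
Q = 248/77 (Q = 3 + 17/77 = 248/77 ≈ 3.2208)
F(U) = 14/U
b(l) = 2*l*(l + 14/l) (b(l) = (l + l)*(l + 14/l) = (2*l)*(l + 14/l) = 2*l*(l + 14/l))
C(224) - b(-72/Q - 110) = -161 - (28 + 2*(-72/248/77 - 110)²) = -161 - (28 + 2*(-72*77/248 - 110)²) = -161 - (28 + 2*(-693/31 - 110)²) = -161 - (28 + 2*(-4103/31)²) = -161 - (28 + 2*(16834609/961)) = -161 - (28 + 33669218/961) = -161 - 1*33696126/961 = -161 - 33696126/961 = -33850847/961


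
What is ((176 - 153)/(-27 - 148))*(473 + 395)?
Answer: -2852/25 ≈ -114.08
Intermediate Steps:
((176 - 153)/(-27 - 148))*(473 + 395) = (23/(-175))*868 = (23*(-1/175))*868 = -23/175*868 = -2852/25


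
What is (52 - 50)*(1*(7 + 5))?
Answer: 24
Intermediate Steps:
(52 - 50)*(1*(7 + 5)) = 2*(1*12) = 2*12 = 24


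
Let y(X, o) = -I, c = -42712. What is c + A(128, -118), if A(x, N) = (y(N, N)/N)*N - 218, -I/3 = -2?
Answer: -42936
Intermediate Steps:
I = 6 (I = -3*(-2) = 6)
y(X, o) = -6 (y(X, o) = -1*6 = -6)
A(x, N) = -224 (A(x, N) = (-6/N)*N - 218 = -6 - 218 = -224)
c + A(128, -118) = -42712 - 224 = -42936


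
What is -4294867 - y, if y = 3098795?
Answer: -7393662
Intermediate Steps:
-4294867 - y = -4294867 - 1*3098795 = -4294867 - 3098795 = -7393662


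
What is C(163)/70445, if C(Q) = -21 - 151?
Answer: -172/70445 ≈ -0.0024416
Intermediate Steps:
C(Q) = -172
C(163)/70445 = -172/70445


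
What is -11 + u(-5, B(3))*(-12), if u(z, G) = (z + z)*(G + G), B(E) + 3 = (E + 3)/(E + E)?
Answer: -491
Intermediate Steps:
B(E) = -3 + (3 + E)/(2*E) (B(E) = -3 + (E + 3)/(E + E) = -3 + (3 + E)/((2*E)) = -3 + (3 + E)*(1/(2*E)) = -3 + (3 + E)/(2*E))
u(z, G) = 4*G*z (u(z, G) = (2*z)*(2*G) = 4*G*z)
-11 + u(-5, B(3))*(-12) = -11 + (4*((1/2)*(3 - 5*3)/3)*(-5))*(-12) = -11 + (4*((1/2)*(1/3)*(3 - 15))*(-5))*(-12) = -11 + (4*((1/2)*(1/3)*(-12))*(-5))*(-12) = -11 + (4*(-2)*(-5))*(-12) = -11 + 40*(-12) = -11 - 480 = -491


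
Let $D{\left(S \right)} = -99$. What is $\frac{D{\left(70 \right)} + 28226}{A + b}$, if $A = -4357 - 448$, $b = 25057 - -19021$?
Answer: $\frac{28127}{39273} \approx 0.71619$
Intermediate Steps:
$b = 44078$ ($b = 25057 + 19021 = 44078$)
$A = -4805$
$\frac{D{\left(70 \right)} + 28226}{A + b} = \frac{-99 + 28226}{-4805 + 44078} = \frac{28127}{39273}$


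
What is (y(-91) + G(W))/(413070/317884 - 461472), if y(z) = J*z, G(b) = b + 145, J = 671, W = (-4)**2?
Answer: 460931800/3492717909 ≈ 0.13197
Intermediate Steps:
W = 16
G(b) = 145 + b
y(z) = 671*z
(y(-91) + G(W))/(413070/317884 - 461472) = (671*(-91) + (145 + 16))/(413070/317884 - 461472) = (-61061 + 161)/(413070*(1/317884) - 461472) = -60900/(29505/22706 - 461472) = -60900/(-10478153727/22706) = -60900*(-22706/10478153727) = 460931800/3492717909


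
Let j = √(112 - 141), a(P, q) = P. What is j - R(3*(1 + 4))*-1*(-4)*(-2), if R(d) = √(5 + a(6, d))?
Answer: 8*√11 + I*√29 ≈ 26.533 + 5.3852*I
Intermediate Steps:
R(d) = √11 (R(d) = √(5 + 6) = √11)
j = I*√29 (j = √(-29) = I*√29 ≈ 5.3852*I)
j - R(3*(1 + 4))*-1*(-4)*(-2) = I*√29 - √11*-1*(-4)*(-2) = I*√29 - √11*4*(-2) = I*√29 - √11*(-8) = I*√29 - (-8)*√11 = I*√29 + 8*√11 = 8*√11 + I*√29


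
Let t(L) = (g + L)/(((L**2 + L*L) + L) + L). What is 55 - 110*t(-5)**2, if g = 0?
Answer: 1705/32 ≈ 53.281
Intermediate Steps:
t(L) = L/(2*L + 2*L**2) (t(L) = (0 + L)/(((L**2 + L*L) + L) + L) = L/(((L**2 + L**2) + L) + L) = L/((2*L**2 + L) + L) = L/((L + 2*L**2) + L) = L/(2*L + 2*L**2))
55 - 110*t(-5)**2 = 55 - 110*1/(4*(1 - 5)**2) = 55 - 110*((1/2)/(-4))**2 = 55 - 110*((1/2)*(-1/4))**2 = 55 - 110*(-1/8)**2 = 55 - 110*1/64 = 55 - 55/32 = 1705/32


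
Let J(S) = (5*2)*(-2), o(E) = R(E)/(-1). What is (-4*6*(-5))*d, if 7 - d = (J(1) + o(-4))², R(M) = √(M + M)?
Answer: -46200 - 9600*I*√2 ≈ -46200.0 - 13576.0*I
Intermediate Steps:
R(M) = √2*√M (R(M) = √(2*M) = √2*√M)
o(E) = -√2*√E (o(E) = (√2*√E)/(-1) = (√2*√E)*(-1) = -√2*√E)
J(S) = -20 (J(S) = 10*(-2) = -20)
d = 7 - (-20 - 2*I*√2)² (d = 7 - (-20 - √2*√(-4))² = 7 - (-20 - √2*2*I)² = 7 - (-20 - 2*I*√2)² ≈ -385.0 - 113.14*I)
(-4*6*(-5))*d = (-4*6*(-5))*(-385 - 80*I*√2) = (-24*(-5))*(-385 - 80*I*√2) = 120*(-385 - 80*I*√2) = -46200 - 9600*I*√2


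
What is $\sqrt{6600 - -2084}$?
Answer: $2 \sqrt{2171} \approx 93.188$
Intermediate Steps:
$\sqrt{6600 - -2084} = \sqrt{6600 + \left(-24 + 2108\right)} = \sqrt{6600 + 2084} = \sqrt{8684} = 2 \sqrt{2171}$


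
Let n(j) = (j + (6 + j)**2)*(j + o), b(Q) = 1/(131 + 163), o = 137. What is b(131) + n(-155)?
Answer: -116667431/294 ≈ -3.9683e+5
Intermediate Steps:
b(Q) = 1/294
n(j) = (137 + j)*(j + (6 + j)**2) (n(j) = (j + (6 + j)**2)*(j + 137) = (j + (6 + j)**2)*(137 + j) = (137 + j)*(j + (6 + j)**2))
b(131) + n(-155) = 1/294 + (4932 + (-155)**3 + 150*(-155)**2 + 1817*(-155)) = 1/294 + (4932 - 3723875 + 150*24025 - 281635) = 1/294 + (4932 - 3723875 + 3603750 - 281635) = 1/294 - 396828 = -116667431/294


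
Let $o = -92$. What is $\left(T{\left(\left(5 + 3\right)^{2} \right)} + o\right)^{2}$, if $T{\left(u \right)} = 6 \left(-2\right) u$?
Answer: $739600$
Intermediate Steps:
$T{\left(u \right)} = - 12 u$
$\left(T{\left(\left(5 + 3\right)^{2} \right)} + o\right)^{2} = \left(- 12 \left(5 + 3\right)^{2} - 92\right)^{2} = \left(- 12 \cdot 8^{2} - 92\right)^{2} = \left(\left(-12\right) 64 - 92\right)^{2} = \left(-768 - 92\right)^{2} = \left(-860\right)^{2} = 739600$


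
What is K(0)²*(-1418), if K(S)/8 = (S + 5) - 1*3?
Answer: -363008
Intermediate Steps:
K(S) = 16 + 8*S (K(S) = 8*((S + 5) - 1*3) = 8*((5 + S) - 3) = 8*(2 + S) = 16 + 8*S)
K(0)²*(-1418) = (16 + 8*0)²*(-1418) = (16 + 0)²*(-1418) = 16²*(-1418) = 256*(-1418) = -363008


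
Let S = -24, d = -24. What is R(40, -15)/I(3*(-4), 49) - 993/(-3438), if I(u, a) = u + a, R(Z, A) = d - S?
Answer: 331/1146 ≈ 0.28883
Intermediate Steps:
R(Z, A) = 0 (R(Z, A) = -24 - 1*(-24) = -24 + 24 = 0)
I(u, a) = a + u
R(40, -15)/I(3*(-4), 49) - 993/(-3438) = 0/(49 + 3*(-4)) - 993/(-3438) = 0/(49 - 12) - 993*(-1/3438) = 0/37 + 331/1146 = 0*(1/37) + 331/1146 = 0 + 331/1146 = 331/1146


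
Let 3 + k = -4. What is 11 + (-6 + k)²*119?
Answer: 20122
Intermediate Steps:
k = -7 (k = -3 - 4 = -7)
11 + (-6 + k)²*119 = 11 + (-6 - 7)²*119 = 11 + (-13)²*119 = 11 + 169*119 = 11 + 20111 = 20122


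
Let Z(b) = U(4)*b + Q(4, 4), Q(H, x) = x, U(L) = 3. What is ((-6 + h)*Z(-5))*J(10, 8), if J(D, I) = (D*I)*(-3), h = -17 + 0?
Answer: -60720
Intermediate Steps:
h = -17
J(D, I) = -3*D*I
Z(b) = 4 + 3*b (Z(b) = 3*b + 4 = 4 + 3*b)
((-6 + h)*Z(-5))*J(10, 8) = ((-6 - 17)*(4 + 3*(-5)))*(-3*10*8) = -23*(4 - 15)*(-240) = -23*(-11)*(-240) = 253*(-240) = -60720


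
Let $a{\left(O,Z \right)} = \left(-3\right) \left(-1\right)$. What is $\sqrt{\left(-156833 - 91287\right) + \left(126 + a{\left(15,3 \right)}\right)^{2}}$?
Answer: $i \sqrt{231479} \approx 481.12 i$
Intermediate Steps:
$a{\left(O,Z \right)} = 3$
$\sqrt{\left(-156833 - 91287\right) + \left(126 + a{\left(15,3 \right)}\right)^{2}} = \sqrt{\left(-156833 - 91287\right) + \left(126 + 3\right)^{2}} = \sqrt{\left(-156833 - 91287\right) + 129^{2}} = \sqrt{-248120 + 16641} = \sqrt{-231479} = i \sqrt{231479}$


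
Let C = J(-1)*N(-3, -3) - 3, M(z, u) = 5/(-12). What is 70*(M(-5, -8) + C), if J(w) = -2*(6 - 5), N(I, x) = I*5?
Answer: 11165/6 ≈ 1860.8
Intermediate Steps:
N(I, x) = 5*I
J(w) = -2 (J(w) = -2*1 = -2)
M(z, u) = -5/12 (M(z, u) = 5*(-1/12) = -5/12)
C = 27 (C = -10*(-3) - 3 = -2*(-15) - 3 = 30 - 3 = 27)
70*(M(-5, -8) + C) = 70*(-5/12 + 27) = 70*(319/12) = 11165/6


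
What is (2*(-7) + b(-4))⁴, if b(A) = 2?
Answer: 20736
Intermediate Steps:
(2*(-7) + b(-4))⁴ = (2*(-7) + 2)⁴ = (-14 + 2)⁴ = (-12)⁴ = 20736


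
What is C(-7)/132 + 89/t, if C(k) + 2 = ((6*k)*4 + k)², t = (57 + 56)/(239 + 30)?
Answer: 6620611/14916 ≈ 443.86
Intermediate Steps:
t = 113/269 ≈ 0.42007
C(k) = -2 + 625*k² (C(k) = -2 + ((6*k)*4 + k)² = -2 + (24*k + k)² = -2 + (25*k)² = -2 + 625*k²)
C(-7)/132 + 89/t = (-2 + 625*(-7)²)/132 + 89/(113/269) = (-2 + 625*49)*(1/132) + 89*(269/113) = (-2 + 30625)*(1/132) + 23941/113 = 30623*(1/132) + 23941/113 = 30623/132 + 23941/113 = 6620611/14916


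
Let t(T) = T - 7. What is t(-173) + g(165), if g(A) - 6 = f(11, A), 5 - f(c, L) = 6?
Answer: -175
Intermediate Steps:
f(c, L) = -1 (f(c, L) = 5 - 1*6 = 5 - 6 = -1)
t(T) = -7 + T
g(A) = 5 (g(A) = 6 - 1 = 5)
t(-173) + g(165) = (-7 - 173) + 5 = -180 + 5 = -175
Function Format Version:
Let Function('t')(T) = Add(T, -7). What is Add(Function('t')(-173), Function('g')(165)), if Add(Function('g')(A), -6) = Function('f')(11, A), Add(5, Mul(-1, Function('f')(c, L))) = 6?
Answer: -175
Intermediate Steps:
Function('f')(c, L) = -1 (Function('f')(c, L) = Add(5, Mul(-1, 6)) = Add(5, -6) = -1)
Function('t')(T) = Add(-7, T)
Function('g')(A) = 5 (Function('g')(A) = Add(6, -1) = 5)
Add(Function('t')(-173), Function('g')(165)) = Add(Add(-7, -173), 5) = Add(-180, 5) = -175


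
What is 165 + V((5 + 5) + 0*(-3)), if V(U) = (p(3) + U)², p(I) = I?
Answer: 334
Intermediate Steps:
V(U) = (3 + U)²
165 + V((5 + 5) + 0*(-3)) = 165 + (3 + ((5 + 5) + 0*(-3)))² = 165 + (3 + (10 + 0))² = 165 + (3 + 10)² = 165 + 13² = 165 + 169 = 334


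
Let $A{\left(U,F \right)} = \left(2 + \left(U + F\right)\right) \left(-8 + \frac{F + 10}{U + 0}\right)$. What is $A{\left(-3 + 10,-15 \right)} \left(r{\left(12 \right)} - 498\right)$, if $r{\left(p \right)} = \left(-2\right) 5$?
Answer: $- \frac{185928}{7} \approx -26561.0$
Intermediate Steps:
$r{\left(p \right)} = -10$
$A{\left(U,F \right)} = \left(-8 + \frac{10 + F}{U}\right) \left(2 + F + U\right)$ ($A{\left(U,F \right)} = \left(2 + \left(F + U\right)\right) \left(-8 + \frac{10 + F}{U}\right) = \left(2 + F + U\right) \left(-8 + \frac{10 + F}{U}\right) = \left(-8 + \frac{10 + F}{U}\right) \left(2 + F + U\right)$)
$A{\left(-3 + 10,-15 \right)} \left(r{\left(12 \right)} - 498\right) = \frac{20 + \left(-15\right)^{2} + 12 \left(-15\right) - \left(-3 + 10\right) \left(6 + 7 \left(-15\right) + 8 \left(-3 + 10\right)\right)}{-3 + 10} \left(-10 - 498\right) = \frac{20 + 225 - 180 - 7 \left(6 - 105 + 8 \cdot 7\right)}{7} \left(-508\right) = \frac{20 + 225 - 180 - 7 \left(6 - 105 + 56\right)}{7} \left(-508\right) = \frac{20 + 225 - 180 - 7 \left(-43\right)}{7} \left(-508\right) = \frac{20 + 225 - 180 + 301}{7} \left(-508\right) = \frac{1}{7} \cdot 366 \left(-508\right) = \frac{366}{7} \left(-508\right) = - \frac{185928}{7}$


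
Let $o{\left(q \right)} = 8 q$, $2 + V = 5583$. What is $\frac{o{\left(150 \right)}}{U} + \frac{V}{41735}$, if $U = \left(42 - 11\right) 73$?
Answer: $\frac{62711803}{94446305} \approx 0.66399$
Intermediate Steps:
$V = 5581$ ($V = -2 + 5583 = 5581$)
$U = 2263$ ($U = 31 \cdot 73 = 2263$)
$\frac{o{\left(150 \right)}}{U} + \frac{V}{41735} = \frac{8 \cdot 150}{2263} + \frac{5581}{41735} = 1200 \cdot \frac{1}{2263} + 5581 \cdot \frac{1}{41735} = \frac{1200}{2263} + \frac{5581}{41735} = \frac{62711803}{94446305}$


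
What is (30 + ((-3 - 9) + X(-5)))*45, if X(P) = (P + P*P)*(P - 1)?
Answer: -4590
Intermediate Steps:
X(P) = (-1 + P)*(P + P²) (X(P) = (P + P²)*(-1 + P) = (-1 + P)*(P + P²))
(30 + ((-3 - 9) + X(-5)))*45 = (30 + ((-3 - 9) + ((-5)³ - 1*(-5))))*45 = (30 + (-12 + (-125 + 5)))*45 = (30 + (-12 - 120))*45 = (30 - 132)*45 = -102*45 = -4590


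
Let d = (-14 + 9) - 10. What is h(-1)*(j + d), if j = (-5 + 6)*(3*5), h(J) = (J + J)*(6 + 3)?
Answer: 0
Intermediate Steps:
h(J) = 18*J (h(J) = (2*J)*9 = 18*J)
j = 15 (j = 1*15 = 15)
d = -15 (d = -5 - 10 = -15)
h(-1)*(j + d) = (18*(-1))*(15 - 15) = -18*0 = 0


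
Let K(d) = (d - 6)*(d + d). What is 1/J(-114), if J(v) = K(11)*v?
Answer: -1/12540 ≈ -7.9745e-5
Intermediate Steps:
K(d) = 2*d*(-6 + d) (K(d) = (-6 + d)*(2*d) = 2*d*(-6 + d))
J(v) = 110*v (J(v) = (2*11*(-6 + 11))*v = (2*11*5)*v = 110*v)
1/J(-114) = 1/(110*(-114)) = 1/(-12540) = -1/12540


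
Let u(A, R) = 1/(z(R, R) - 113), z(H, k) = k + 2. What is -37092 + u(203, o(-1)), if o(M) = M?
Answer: -4154305/112 ≈ -37092.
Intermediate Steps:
z(H, k) = 2 + k
u(A, R) = 1/(-111 + R) (u(A, R) = 1/((2 + R) - 113) = 1/(-111 + R))
-37092 + u(203, o(-1)) = -37092 + 1/(-111 - 1) = -37092 + 1/(-112) = -37092 - 1/112 = -4154305/112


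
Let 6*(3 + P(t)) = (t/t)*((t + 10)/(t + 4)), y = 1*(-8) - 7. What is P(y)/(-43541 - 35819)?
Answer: 193/5237760 ≈ 3.6848e-5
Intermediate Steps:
y = -15 (y = -8 - 7 = -15)
P(t) = -3 + (10 + t)/(6*(4 + t)) (P(t) = -3 + ((t/t)*((t + 10)/(t + 4)))/6 = -3 + (1*((10 + t)/(4 + t)))/6 = -3 + ((10 + t)/(4 + t))/6 = -3 + (10 + t)/(6*(4 + t)))
P(y)/(-43541 - 35819) = ((-62 - 17*(-15))/(6*(4 - 15)))/(-43541 - 35819) = ((⅙)*(-62 + 255)/(-11))/(-79360) = ((⅙)*(-1/11)*193)*(-1/79360) = -193/66*(-1/79360) = 193/5237760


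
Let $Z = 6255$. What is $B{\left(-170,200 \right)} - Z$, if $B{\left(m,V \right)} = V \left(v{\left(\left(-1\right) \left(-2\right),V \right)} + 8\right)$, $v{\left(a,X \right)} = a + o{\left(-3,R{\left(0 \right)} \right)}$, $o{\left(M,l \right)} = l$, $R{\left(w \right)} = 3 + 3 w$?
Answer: $-3655$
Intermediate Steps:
$v{\left(a,X \right)} = 3 + a$ ($v{\left(a,X \right)} = a + \left(3 + 3 \cdot 0\right) = a + \left(3 + 0\right) = a + 3 = 3 + a$)
$B{\left(m,V \right)} = 13 V$ ($B{\left(m,V \right)} = V \left(\left(3 - -2\right) + 8\right) = V \left(\left(3 + 2\right) + 8\right) = V \left(5 + 8\right) = V 13 = 13 V$)
$B{\left(-170,200 \right)} - Z = 13 \cdot 200 - 6255 = 2600 - 6255 = -3655$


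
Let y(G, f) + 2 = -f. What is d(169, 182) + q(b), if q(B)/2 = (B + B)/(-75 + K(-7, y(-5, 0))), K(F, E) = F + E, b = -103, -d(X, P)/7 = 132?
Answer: -19301/21 ≈ -919.10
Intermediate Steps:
d(X, P) = -924 (d(X, P) = -7*132 = -924)
y(G, f) = -2 - f
K(F, E) = E + F
q(B) = -B/21 (q(B) = 2*((B + B)/(-75 + ((-2 - 1*0) - 7))) = 2*((2*B)/(-75 + ((-2 + 0) - 7))) = 2*((2*B)/(-75 + (-2 - 7))) = 2*((2*B)/(-75 - 9)) = 2*((2*B)/(-84)) = 2*((2*B)*(-1/84)) = 2*(-B/42) = -B/21)
d(169, 182) + q(b) = -924 - 1/21*(-103) = -924 + 103/21 = -19301/21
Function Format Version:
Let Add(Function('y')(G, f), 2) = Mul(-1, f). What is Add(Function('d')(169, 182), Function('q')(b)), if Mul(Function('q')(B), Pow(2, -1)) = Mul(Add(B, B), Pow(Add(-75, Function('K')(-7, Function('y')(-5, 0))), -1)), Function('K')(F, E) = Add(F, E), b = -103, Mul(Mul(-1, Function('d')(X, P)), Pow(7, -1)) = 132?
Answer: Rational(-19301, 21) ≈ -919.10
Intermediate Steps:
Function('d')(X, P) = -924 (Function('d')(X, P) = Mul(-7, 132) = -924)
Function('y')(G, f) = Add(-2, Mul(-1, f))
Function('K')(F, E) = Add(E, F)
Function('q')(B) = Mul(Rational(-1, 21), B) (Function('q')(B) = Mul(2, Mul(Add(B, B), Pow(Add(-75, Add(Add(-2, Mul(-1, 0)), -7)), -1))) = Mul(2, Mul(Mul(2, B), Pow(Add(-75, Add(Add(-2, 0), -7)), -1))) = Mul(2, Mul(Mul(2, B), Pow(Add(-75, Add(-2, -7)), -1))) = Mul(2, Mul(Mul(2, B), Pow(Add(-75, -9), -1))) = Mul(2, Mul(Mul(2, B), Pow(-84, -1))) = Mul(2, Mul(Mul(2, B), Rational(-1, 84))) = Mul(2, Mul(Rational(-1, 42), B)) = Mul(Rational(-1, 21), B))
Add(Function('d')(169, 182), Function('q')(b)) = Add(-924, Mul(Rational(-1, 21), -103)) = Add(-924, Rational(103, 21)) = Rational(-19301, 21)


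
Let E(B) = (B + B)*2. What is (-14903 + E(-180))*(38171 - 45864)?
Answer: 120187739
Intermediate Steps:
E(B) = 4*B (E(B) = (2*B)*2 = 4*B)
(-14903 + E(-180))*(38171 - 45864) = (-14903 + 4*(-180))*(38171 - 45864) = (-14903 - 720)*(-7693) = -15623*(-7693) = 120187739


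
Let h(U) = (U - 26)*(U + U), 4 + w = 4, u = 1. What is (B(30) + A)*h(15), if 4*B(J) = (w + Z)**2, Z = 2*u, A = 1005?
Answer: -331980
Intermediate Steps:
w = 0 (w = -4 + 4 = 0)
h(U) = 2*U*(-26 + U) (h(U) = (-26 + U)*(2*U) = 2*U*(-26 + U))
Z = 2 (Z = 2*1 = 2)
B(J) = 1 (B(J) = (0 + 2)**2/4 = (1/4)*2**2 = (1/4)*4 = 1)
(B(30) + A)*h(15) = (1 + 1005)*(2*15*(-26 + 15)) = 1006*(2*15*(-11)) = 1006*(-330) = -331980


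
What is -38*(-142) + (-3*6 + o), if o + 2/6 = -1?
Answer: 16130/3 ≈ 5376.7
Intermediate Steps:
o = -4/3 (o = -1/3 - 1 = -4/3 ≈ -1.3333)
-38*(-142) + (-3*6 + o) = -38*(-142) + (-3*6 - 4/3) = 5396 + (-18 - 4/3) = 5396 - 58/3 = 16130/3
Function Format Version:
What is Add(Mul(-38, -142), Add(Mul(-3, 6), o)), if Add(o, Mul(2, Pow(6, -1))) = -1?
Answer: Rational(16130, 3) ≈ 5376.7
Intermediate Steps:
o = Rational(-4, 3) (o = Add(Rational(-1, 3), -1) = Rational(-4, 3) ≈ -1.3333)
Add(Mul(-38, -142), Add(Mul(-3, 6), o)) = Add(Mul(-38, -142), Add(Mul(-3, 6), Rational(-4, 3))) = Add(5396, Add(-18, Rational(-4, 3))) = Add(5396, Rational(-58, 3)) = Rational(16130, 3)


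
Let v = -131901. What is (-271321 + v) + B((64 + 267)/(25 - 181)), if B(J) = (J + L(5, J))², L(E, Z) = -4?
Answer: -9811898567/24336 ≈ -4.0318e+5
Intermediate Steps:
B(J) = (-4 + J)² (B(J) = (J - 4)² = (-4 + J)²)
(-271321 + v) + B((64 + 267)/(25 - 181)) = (-271321 - 131901) + (-4 + (64 + 267)/(25 - 181))² = -403222 + (-4 + 331/(-156))² = -403222 + (-4 + 331*(-1/156))² = -403222 + (-4 - 331/156)² = -403222 + (-955/156)² = -403222 + 912025/24336 = -9811898567/24336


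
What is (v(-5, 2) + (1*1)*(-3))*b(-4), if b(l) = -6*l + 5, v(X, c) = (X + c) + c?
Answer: -116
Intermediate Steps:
v(X, c) = X + 2*c
b(l) = 5 - 6*l
(v(-5, 2) + (1*1)*(-3))*b(-4) = ((-5 + 2*2) + (1*1)*(-3))*(5 - 6*(-4)) = ((-5 + 4) + 1*(-3))*(5 + 24) = (-1 - 3)*29 = -4*29 = -116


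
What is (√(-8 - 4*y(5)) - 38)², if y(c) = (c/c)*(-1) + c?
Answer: 1420 - 152*I*√6 ≈ 1420.0 - 372.32*I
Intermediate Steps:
y(c) = -1 + c (y(c) = 1*(-1) + c = -1 + c)
(√(-8 - 4*y(5)) - 38)² = (√(-8 - 4*(-1 + 5)) - 38)² = (√(-8 - 4*4) - 38)² = (√(-8 - 16) - 38)² = (√(-24) - 38)² = (2*I*√6 - 38)² = (-38 + 2*I*√6)²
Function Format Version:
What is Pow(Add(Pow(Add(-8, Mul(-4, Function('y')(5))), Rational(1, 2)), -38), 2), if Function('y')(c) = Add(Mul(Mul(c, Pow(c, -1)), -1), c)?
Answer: Add(1420, Mul(-152, I, Pow(6, Rational(1, 2)))) ≈ Add(1420.0, Mul(-372.32, I))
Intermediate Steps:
Function('y')(c) = Add(-1, c) (Function('y')(c) = Add(Mul(1, -1), c) = Add(-1, c))
Pow(Add(Pow(Add(-8, Mul(-4, Function('y')(5))), Rational(1, 2)), -38), 2) = Pow(Add(Pow(Add(-8, Mul(-4, Add(-1, 5))), Rational(1, 2)), -38), 2) = Pow(Add(Pow(Add(-8, Mul(-4, 4)), Rational(1, 2)), -38), 2) = Pow(Add(Pow(Add(-8, -16), Rational(1, 2)), -38), 2) = Pow(Add(Pow(-24, Rational(1, 2)), -38), 2) = Pow(Add(Mul(2, I, Pow(6, Rational(1, 2))), -38), 2) = Pow(Add(-38, Mul(2, I, Pow(6, Rational(1, 2)))), 2)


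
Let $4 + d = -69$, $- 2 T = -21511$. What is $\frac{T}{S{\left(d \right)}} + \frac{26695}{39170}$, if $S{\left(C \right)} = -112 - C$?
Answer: $- \frac{42025183}{152763} \approx -275.1$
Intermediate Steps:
$T = \frac{21511}{2}$ ($T = \left(- \frac{1}{2}\right) \left(-21511\right) = \frac{21511}{2} \approx 10756.0$)
$d = -73$ ($d = -4 - 69 = -73$)
$\frac{T}{S{\left(d \right)}} + \frac{26695}{39170} = \frac{21511}{2 \left(-112 - -73\right)} + \frac{26695}{39170} = \frac{21511}{2 \left(-112 + 73\right)} + 26695 \cdot \frac{1}{39170} = \frac{21511}{2 \left(-39\right)} + \frac{5339}{7834} = \frac{21511}{2} \left(- \frac{1}{39}\right) + \frac{5339}{7834} = - \frac{21511}{78} + \frac{5339}{7834} = - \frac{42025183}{152763}$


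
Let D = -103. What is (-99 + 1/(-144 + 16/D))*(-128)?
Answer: 1470055/116 ≈ 12673.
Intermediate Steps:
(-99 + 1/(-144 + 16/D))*(-128) = (-99 + 1/(-144 + 16/(-103)))*(-128) = (-99 + 1/(-144 + 16*(-1/103)))*(-128) = (-99 + 1/(-144 - 16/103))*(-128) = (-99 + 1/(-14848/103))*(-128) = (-99 - 103/14848)*(-128) = -1470055/14848*(-128) = 1470055/116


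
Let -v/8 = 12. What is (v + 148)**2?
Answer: 2704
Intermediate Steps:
v = -96 (v = -8*12 = -96)
(v + 148)**2 = (-96 + 148)**2 = 52**2 = 2704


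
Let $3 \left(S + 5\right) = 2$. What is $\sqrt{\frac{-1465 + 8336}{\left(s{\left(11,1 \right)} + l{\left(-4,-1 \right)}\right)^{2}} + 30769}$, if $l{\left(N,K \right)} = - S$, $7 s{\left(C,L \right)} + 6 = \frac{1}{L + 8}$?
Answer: $\frac{\sqrt{1516490599}}{220} \approx 177.01$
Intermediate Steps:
$S = - \frac{13}{3}$ ($S = -5 + \frac{1}{3} \cdot 2 = -5 + \frac{2}{3} = - \frac{13}{3} \approx -4.3333$)
$s{\left(C,L \right)} = - \frac{6}{7} + \frac{1}{7 \left(8 + L\right)}$ ($s{\left(C,L \right)} = - \frac{6}{7} + \frac{1}{7 \left(L + 8\right)} = - \frac{6}{7} + \frac{1}{7 \left(8 + L\right)}$)
$l{\left(N,K \right)} = \frac{13}{3}$ ($l{\left(N,K \right)} = \left(-1\right) \left(- \frac{13}{3}\right) = \frac{13}{3}$)
$\sqrt{\frac{-1465 + 8336}{\left(s{\left(11,1 \right)} + l{\left(-4,-1 \right)}\right)^{2}} + 30769} = \sqrt{\frac{-1465 + 8336}{\left(\frac{-47 - 6}{7 \left(8 + 1\right)} + \frac{13}{3}\right)^{2}} + 30769} = \sqrt{\frac{6871}{\left(\frac{-47 - 6}{7 \cdot 9} + \frac{13}{3}\right)^{2}} + 30769} = \sqrt{\frac{6871}{\left(\frac{1}{7} \cdot \frac{1}{9} \left(-53\right) + \frac{13}{3}\right)^{2}} + 30769} = \sqrt{\frac{6871}{\left(- \frac{53}{63} + \frac{13}{3}\right)^{2}} + 30769} = \sqrt{\frac{6871}{\left(\frac{220}{63}\right)^{2}} + 30769} = \sqrt{\frac{6871}{\frac{48400}{3969}} + 30769} = \sqrt{6871 \cdot \frac{3969}{48400} + 30769} = \sqrt{\frac{27270999}{48400} + 30769} = \sqrt{\frac{1516490599}{48400}} = \frac{\sqrt{1516490599}}{220}$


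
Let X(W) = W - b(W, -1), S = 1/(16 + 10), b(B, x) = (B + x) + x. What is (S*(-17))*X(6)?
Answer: -17/13 ≈ -1.3077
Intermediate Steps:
b(B, x) = B + 2*x
S = 1/26 ≈ 0.038462
X(W) = 2 (X(W) = W - (W + 2*(-1)) = W - (W - 2) = W - (-2 + W) = W + (2 - W) = 2)
(S*(-17))*X(6) = ((1/26)*(-17))*2 = -17/26*2 = -17/13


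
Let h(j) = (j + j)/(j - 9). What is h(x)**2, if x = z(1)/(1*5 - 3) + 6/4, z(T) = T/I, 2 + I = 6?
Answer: 676/3481 ≈ 0.19420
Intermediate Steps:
I = 4 (I = -2 + 6 = 4)
z(T) = T/4
x = 13/8 (x = ((1/4)*1)/(1*5 - 3) + 6/4 = 1/(4*(5 - 3)) + 6*(1/4) = (1/4)/2 + 3/2 = (1/4)*(1/2) + 3/2 = 1/8 + 3/2 = 13/8 ≈ 1.6250)
h(j) = 2*j/(-9 + j) (h(j) = (2*j)/(-9 + j) = 2*j/(-9 + j))
h(x)**2 = (2*(13/8)/(-9 + 13/8))**2 = (2*(13/8)/(-59/8))**2 = (2*(13/8)*(-8/59))**2 = (-26/59)**2 = 676/3481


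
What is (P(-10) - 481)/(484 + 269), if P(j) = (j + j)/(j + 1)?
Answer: -4309/6777 ≈ -0.63583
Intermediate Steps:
P(j) = 2*j/(1 + j) (P(j) = (2*j)/(1 + j) = 2*j/(1 + j))
(P(-10) - 481)/(484 + 269) = (2*(-10)/(1 - 10) - 481)/(484 + 269) = (2*(-10)/(-9) - 481)/753 = (2*(-10)*(-⅑) - 481)*(1/753) = (20/9 - 481)*(1/753) = -4309/9*1/753 = -4309/6777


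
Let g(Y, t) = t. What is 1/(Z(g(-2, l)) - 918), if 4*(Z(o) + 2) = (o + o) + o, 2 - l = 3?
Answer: -4/3683 ≈ -0.0010861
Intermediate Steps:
l = -1 (l = 2 - 1*3 = 2 - 3 = -1)
Z(o) = -2 + 3*o/4 (Z(o) = -2 + ((o + o) + o)/4 = -2 + (2*o + o)/4 = -2 + (3*o)/4 = -2 + 3*o/4)
1/(Z(g(-2, l)) - 918) = 1/((-2 + (¾)*(-1)) - 918) = 1/((-2 - ¾) - 918) = 1/(-11/4 - 918) = 1/(-3683/4) = -4/3683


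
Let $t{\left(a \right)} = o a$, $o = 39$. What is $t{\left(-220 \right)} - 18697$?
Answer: $-27277$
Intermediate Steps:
$t{\left(a \right)} = 39 a$
$t{\left(-220 \right)} - 18697 = 39 \left(-220\right) - 18697 = -8580 - 18697 = -27277$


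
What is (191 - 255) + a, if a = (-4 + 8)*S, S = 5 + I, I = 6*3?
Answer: 28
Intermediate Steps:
I = 18
S = 23 (S = 5 + 18 = 23)
a = 92 (a = (-4 + 8)*23 = 4*23 = 92)
(191 - 255) + a = (191 - 255) + 92 = -64 + 92 = 28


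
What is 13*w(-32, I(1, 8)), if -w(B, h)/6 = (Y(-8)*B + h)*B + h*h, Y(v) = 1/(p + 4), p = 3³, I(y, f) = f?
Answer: 384384/31 ≈ 12399.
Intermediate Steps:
p = 27
Y(v) = 1/31 (Y(v) = 1/(27 + 4) = 1/31)
w(B, h) = -6*h² - 6*B*(h + B/31) (w(B, h) = -6*((B/31 + h)*B + h*h) = -6*((h + B/31)*B + h²) = -6*(B*(h + B/31) + h²) = -6*(h² + B*(h + B/31)) = -6*h² - 6*B*(h + B/31))
13*w(-32, I(1, 8)) = 13*(-6*8² - 6/31*(-32)² - 6*(-32)*8) = 13*(-6*64 - 6/31*1024 + 1536) = 13*(-384 - 6144/31 + 1536) = 13*(29568/31) = 384384/31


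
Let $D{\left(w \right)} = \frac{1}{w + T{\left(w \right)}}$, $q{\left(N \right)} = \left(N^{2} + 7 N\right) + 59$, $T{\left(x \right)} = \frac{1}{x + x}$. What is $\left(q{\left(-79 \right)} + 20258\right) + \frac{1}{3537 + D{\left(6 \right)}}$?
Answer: $\frac{6714829138}{258213} \approx 26005.0$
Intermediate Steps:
$T{\left(x \right)} = \frac{1}{2 x}$
$q{\left(N \right)} = 59 + N^{2} + 7 N$
$D{\left(w \right)} = \frac{1}{w + \frac{1}{2 w}}$
$\left(q{\left(-79 \right)} + 20258\right) + \frac{1}{3537 + D{\left(6 \right)}} = \left(\left(59 + \left(-79\right)^{2} + 7 \left(-79\right)\right) + 20258\right) + \frac{1}{3537 + 2 \cdot 6 \frac{1}{1 + 2 \cdot 6^{2}}} = \left(\left(59 + 6241 - 553\right) + 20258\right) + \frac{1}{3537 + 2 \cdot 6 \frac{1}{1 + 2 \cdot 36}} = \left(5747 + 20258\right) + \frac{1}{3537 + 2 \cdot 6 \frac{1}{1 + 72}} = 26005 + \frac{1}{3537 + 2 \cdot 6 \cdot \frac{1}{73}} = 26005 + \frac{1}{3537 + \frac{12}{73}} = 26005 + \frac{1}{\frac{258213}{73}} = 26005 + \frac{73}{258213} = \frac{6714829138}{258213}$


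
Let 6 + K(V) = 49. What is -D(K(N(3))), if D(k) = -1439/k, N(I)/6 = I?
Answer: 1439/43 ≈ 33.465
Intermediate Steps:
N(I) = 6*I
K(V) = 43 (K(V) = -6 + 49 = 43)
-D(K(N(3))) = -(-1439)/43 = -1*(-1439/43) = 1439/43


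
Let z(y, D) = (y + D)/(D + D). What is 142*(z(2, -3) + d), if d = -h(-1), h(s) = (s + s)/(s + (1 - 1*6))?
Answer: -71/3 ≈ -23.667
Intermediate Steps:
z(y, D) = (D + y)/(2*D) (z(y, D) = (D + y)/((2*D)) = (D + y)*(1/(2*D)) = (D + y)/(2*D))
h(s) = 2*s/(-5 + s) (h(s) = (2*s)/(s + (1 - 6)) = (2*s)/(s - 5) = (2*s)/(-5 + s) = 2*s/(-5 + s))
d = -⅓ (d = -2*(-1)/(-5 - 1) = -2*(-1)/(-6) = -2*(-1)*(-1)/6 = -1*⅓ = -⅓ ≈ -0.33333)
142*(z(2, -3) + d) = 142*((½)*(-3 + 2)/(-3) - ⅓) = 142*((½)*(-⅓)*(-1) - ⅓) = 142*(⅙ - ⅓) = 142*(-⅙) = -71/3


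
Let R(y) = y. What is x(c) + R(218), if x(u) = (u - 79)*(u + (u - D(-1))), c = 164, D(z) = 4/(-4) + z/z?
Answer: 28098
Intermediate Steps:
D(z) = 0 (D(z) = 4*(-1/4) + 1 = -1 + 1 = 0)
x(u) = 2*u*(-79 + u) (x(u) = (u - 79)*(u + (u - 1*0)) = (-79 + u)*(u + (u + 0)) = (-79 + u)*(u + u) = (-79 + u)*(2*u) = 2*u*(-79 + u))
x(c) + R(218) = 2*164*(-79 + 164) + 218 = 2*164*85 + 218 = 27880 + 218 = 28098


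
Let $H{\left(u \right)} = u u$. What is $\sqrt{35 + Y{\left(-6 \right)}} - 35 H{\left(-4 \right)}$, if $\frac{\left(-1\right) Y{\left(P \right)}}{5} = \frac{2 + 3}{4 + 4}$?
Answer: $-560 + \frac{\sqrt{510}}{4} \approx -554.35$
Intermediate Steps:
$H{\left(u \right)} = u^{2}$
$Y{\left(P \right)} = - \frac{25}{8}$ ($Y{\left(P \right)} = - 5 \frac{2 + 3}{4 + 4} = - 5 \cdot \frac{5}{8} = - 5 \cdot 5 \cdot \frac{1}{8} = \left(-5\right) \frac{5}{8} = - \frac{25}{8}$)
$\sqrt{35 + Y{\left(-6 \right)}} - 35 H{\left(-4 \right)} = \sqrt{35 - \frac{25}{8}} - 35 \left(-4\right)^{2} = \sqrt{\frac{255}{8}} - 560 = \frac{\sqrt{510}}{4} - 560 = -560 + \frac{\sqrt{510}}{4}$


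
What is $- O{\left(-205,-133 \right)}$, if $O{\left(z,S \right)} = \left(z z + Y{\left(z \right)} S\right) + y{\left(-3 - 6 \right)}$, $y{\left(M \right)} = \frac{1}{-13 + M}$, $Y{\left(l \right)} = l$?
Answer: $- \frac{1524379}{22} \approx -69290.0$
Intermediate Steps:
$O{\left(z,S \right)} = - \frac{1}{22} + z^{2} + S z$ ($O{\left(z,S \right)} = \left(z z + z S\right) + \frac{1}{-13 - 9} = \left(z^{2} + S z\right) + \frac{1}{-13 - 9} = \left(z^{2} + S z\right) + \frac{1}{-22} = \left(z^{2} + S z\right) - \frac{1}{22} = - \frac{1}{22} + z^{2} + S z$)
$- O{\left(-205,-133 \right)} = - (- \frac{1}{22} + \left(-205\right)^{2} - -27265) = - (- \frac{1}{22} + 42025 + 27265) = \left(-1\right) \frac{1524379}{22} = - \frac{1524379}{22}$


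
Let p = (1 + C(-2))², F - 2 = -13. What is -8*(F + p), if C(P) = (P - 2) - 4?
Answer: -304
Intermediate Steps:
F = -11 (F = 2 - 13 = -11)
C(P) = -6 + P (C(P) = (-2 + P) - 4 = -6 + P)
p = 49 (p = (1 + (-6 - 2))² = (1 - 8)² = (-7)² = 49)
-8*(F + p) = -8*(-11 + 49) = -8*38 = -304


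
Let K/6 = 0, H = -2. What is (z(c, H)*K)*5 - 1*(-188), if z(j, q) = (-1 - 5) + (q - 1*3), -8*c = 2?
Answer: 188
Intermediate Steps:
c = -¼ (c = -⅛*2 = -¼ ≈ -0.25000)
K = 0 (K = 6*0 = 0)
z(j, q) = -9 + q (z(j, q) = -6 + (q - 3) = -6 + (-3 + q) = -9 + q)
(z(c, H)*K)*5 - 1*(-188) = ((-9 - 2)*0)*5 - 1*(-188) = -11*0*5 + 188 = 0*5 + 188 = 0 + 188 = 188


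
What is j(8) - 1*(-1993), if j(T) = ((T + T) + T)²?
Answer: 2569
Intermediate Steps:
j(T) = 9*T² (j(T) = (2*T + T)² = (3*T)² = 9*T²)
j(8) - 1*(-1993) = 9*8² - 1*(-1993) = 9*64 + 1993 = 576 + 1993 = 2569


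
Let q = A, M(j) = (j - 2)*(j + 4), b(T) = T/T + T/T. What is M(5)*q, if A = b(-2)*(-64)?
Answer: -3456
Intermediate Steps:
b(T) = 2 (b(T) = 1 + 1 = 2)
A = -128 (A = 2*(-64) = -128)
M(j) = (-2 + j)*(4 + j)
q = -128
M(5)*q = (-8 + 5² + 2*5)*(-128) = (-8 + 25 + 10)*(-128) = 27*(-128) = -3456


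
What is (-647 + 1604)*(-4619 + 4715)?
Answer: 91872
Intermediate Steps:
(-647 + 1604)*(-4619 + 4715) = 957*96 = 91872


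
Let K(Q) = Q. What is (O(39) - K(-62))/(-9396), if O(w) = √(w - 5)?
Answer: -31/4698 - √34/9396 ≈ -0.0072191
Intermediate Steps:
O(w) = √(-5 + w)
(O(39) - K(-62))/(-9396) = (√(-5 + 39) - 1*(-62))/(-9396) = (√34 + 62)*(-1/9396) = (62 + √34)*(-1/9396) = -31/4698 - √34/9396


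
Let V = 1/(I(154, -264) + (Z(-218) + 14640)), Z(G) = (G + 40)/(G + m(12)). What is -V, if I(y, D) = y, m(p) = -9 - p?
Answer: -239/3535944 ≈ -6.7592e-5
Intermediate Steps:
Z(G) = (40 + G)/(-21 + G) (Z(G) = (G + 40)/(G + (-9 - 1*12)) = (40 + G)/(G + (-9 - 12)) = (40 + G)/(G - 21) = (40 + G)/(-21 + G))
V = 239/3535944 (V = 1/(154 + ((40 - 218)/(-21 - 218) + 14640)) = 1/(154 + (-178/(-239) + 14640)) = 1/(154 + (-1/239*(-178) + 14640)) = 1/(154 + (178/239 + 14640)) = 1/(154 + 3499138/239) = 1/(3535944/239) = 239/3535944 ≈ 6.7592e-5)
-V = -1*239/3535944 = -239/3535944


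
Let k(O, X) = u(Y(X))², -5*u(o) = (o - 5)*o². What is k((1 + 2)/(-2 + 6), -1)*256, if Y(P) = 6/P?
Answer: 40144896/25 ≈ 1.6058e+6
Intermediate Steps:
u(o) = -o²*(-5 + o)/5 (u(o) = -(o - 5)*o²/5 = -(-5 + o)*o²/5 = -o²*(-5 + o)/5)
k(O, X) = 1296*(5 - 6/X)²/(25*X⁴) (k(O, X) = ((6/X)²*(5 - 6/X)/5)² = ((36/X²)*(5 - 6/X)/5)² = (36*(5 - 6/X)/(5*X²))² = 1296*(5 - 6/X)²/(25*X⁴))
k((1 + 2)/(-2 + 6), -1)*256 = ((1296/25)*(-6 + 5*(-1))²/(-1)⁶)*256 = ((1296/25)*1*(-6 - 5)²)*256 = ((1296/25)*1*(-11)²)*256 = ((1296/25)*1*121)*256 = (156816/25)*256 = 40144896/25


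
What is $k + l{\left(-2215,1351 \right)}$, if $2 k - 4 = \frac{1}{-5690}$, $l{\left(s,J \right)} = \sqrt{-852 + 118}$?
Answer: $\frac{22759}{11380} + i \sqrt{734} \approx 1.9999 + 27.092 i$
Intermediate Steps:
$l{\left(s,J \right)} = i \sqrt{734}$ ($l{\left(s,J \right)} = \sqrt{-734} = i \sqrt{734}$)
$k = \frac{22759}{11380}$ ($k = 2 + \frac{1}{2 \left(-5690\right)} = 2 + \frac{1}{2} \left(- \frac{1}{5690}\right) = 2 - \frac{1}{11380} = \frac{22759}{11380} \approx 1.9999$)
$k + l{\left(-2215,1351 \right)} = \frac{22759}{11380} + i \sqrt{734}$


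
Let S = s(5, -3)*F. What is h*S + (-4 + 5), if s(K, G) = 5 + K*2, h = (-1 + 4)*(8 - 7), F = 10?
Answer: 451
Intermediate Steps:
h = 3 (h = 3*1 = 3)
s(K, G) = 5 + 2*K
S = 150 (S = (5 + 2*5)*10 = (5 + 10)*10 = 15*10 = 150)
h*S + (-4 + 5) = 3*150 + (-4 + 5) = 450 + 1 = 451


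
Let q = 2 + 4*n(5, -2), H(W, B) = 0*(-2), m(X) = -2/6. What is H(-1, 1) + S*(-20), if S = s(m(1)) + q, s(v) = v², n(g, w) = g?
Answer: -3980/9 ≈ -442.22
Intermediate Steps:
m(X) = -⅓ (m(X) = -2*⅙ = -⅓)
H(W, B) = 0
q = 22 (q = 2 + 4*5 = 2 + 20 = 22)
S = 199/9 (S = (-⅓)² + 22 = ⅑ + 22 = 199/9 ≈ 22.111)
H(-1, 1) + S*(-20) = 0 + (199/9)*(-20) = 0 - 3980/9 = -3980/9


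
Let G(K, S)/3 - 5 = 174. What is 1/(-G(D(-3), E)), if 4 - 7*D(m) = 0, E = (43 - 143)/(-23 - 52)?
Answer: -1/537 ≈ -0.0018622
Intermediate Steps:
E = 4/3 (E = -100/(-75) = -100*(-1/75) = 4/3 ≈ 1.3333)
D(m) = 4/7 (D(m) = 4/7 - ⅐*0 = 4/7 + 0 = 4/7)
G(K, S) = 537 (G(K, S) = 15 + 3*174 = 15 + 522 = 537)
1/(-G(D(-3), E)) = 1/(-1*537) = 1/(-537) = -1/537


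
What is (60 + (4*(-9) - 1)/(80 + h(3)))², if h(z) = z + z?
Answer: 26245129/7396 ≈ 3548.6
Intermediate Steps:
h(z) = 2*z
(60 + (4*(-9) - 1)/(80 + h(3)))² = (60 + (4*(-9) - 1)/(80 + 2*3))² = (60 + (-36 - 1)/(80 + 6))² = (60 - 37/86)² = (5123/86)² = 26245129/7396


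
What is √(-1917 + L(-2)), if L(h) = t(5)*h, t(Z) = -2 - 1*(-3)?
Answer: I*√1919 ≈ 43.806*I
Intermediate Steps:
t(Z) = 1 (t(Z) = -2 + 3 = 1)
L(h) = h (L(h) = 1*h = h)
√(-1917 + L(-2)) = √(-1917 - 2) = √(-1919) = I*√1919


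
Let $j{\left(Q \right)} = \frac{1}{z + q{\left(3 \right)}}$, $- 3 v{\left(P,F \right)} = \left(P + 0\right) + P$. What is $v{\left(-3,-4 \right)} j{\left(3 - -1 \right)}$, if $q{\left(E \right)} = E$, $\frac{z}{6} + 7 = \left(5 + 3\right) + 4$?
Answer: $\frac{2}{33} \approx 0.060606$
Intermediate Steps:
$z = 30$ ($z = -42 + 6 \left(\left(5 + 3\right) + 4\right) = -42 + 6 \left(8 + 4\right) = -42 + 6 \cdot 12 = -42 + 72 = 30$)
$v{\left(P,F \right)} = - \frac{2 P}{3}$ ($v{\left(P,F \right)} = - \frac{\left(P + 0\right) + P}{3} = - \frac{P + P}{3} = - \frac{2 P}{3}$)
$j{\left(Q \right)} = \frac{1}{33}$ ($j{\left(Q \right)} = \frac{1}{30 + 3} = \frac{1}{33}$)
$v{\left(-3,-4 \right)} j{\left(3 - -1 \right)} = \left(- \frac{2}{3}\right) \left(-3\right) \frac{1}{33} = 2 \cdot \frac{1}{33} = \frac{2}{33}$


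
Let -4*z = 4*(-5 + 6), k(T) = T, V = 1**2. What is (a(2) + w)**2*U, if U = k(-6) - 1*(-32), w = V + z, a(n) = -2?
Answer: 104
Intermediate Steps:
V = 1
z = -1 (z = -(-5 + 6) = -1 ≈ -1.0000)
w = 0 (w = 1 - 1 = 0)
U = 26 (U = -6 - 1*(-32) = -6 + 32 = 26)
(a(2) + w)**2*U = (-2 + 0)**2*26 = (-2)**2*26 = 4*26 = 104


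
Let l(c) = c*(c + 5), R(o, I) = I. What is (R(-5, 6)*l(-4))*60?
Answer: -1440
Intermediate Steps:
l(c) = c*(5 + c)
(R(-5, 6)*l(-4))*60 = (6*(-4*(5 - 4)))*60 = (6*(-4*1))*60 = (6*(-4))*60 = -24*60 = -1440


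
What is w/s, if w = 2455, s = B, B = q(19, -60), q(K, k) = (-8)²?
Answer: 2455/64 ≈ 38.359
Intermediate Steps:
q(K, k) = 64
B = 64
s = 64
w/s = 2455/64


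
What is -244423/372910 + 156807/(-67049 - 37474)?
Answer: -28007574533/12992557310 ≈ -2.1557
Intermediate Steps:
-244423/372910 + 156807/(-67049 - 37474) = -244423*1/372910 + 156807/(-104523) = -244423/372910 + 156807*(-1/104523) = -244423/372910 - 52269/34841 = -28007574533/12992557310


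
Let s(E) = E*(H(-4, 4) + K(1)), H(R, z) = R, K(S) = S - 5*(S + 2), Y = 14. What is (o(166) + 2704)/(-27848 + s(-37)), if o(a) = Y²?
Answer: -1450/13591 ≈ -0.10669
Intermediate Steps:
K(S) = -10 - 4*S (K(S) = S - 5*(2 + S) = S + (-10 - 5*S) = -10 - 4*S)
s(E) = -18*E (s(E) = E*(-4 + (-10 - 4*1)) = E*(-4 + (-10 - 4)) = E*(-4 - 14) = E*(-18) = -18*E)
o(a) = 196 (o(a) = 14² = 196)
(o(166) + 2704)/(-27848 + s(-37)) = (196 + 2704)/(-27848 - 18*(-37)) = 2900/(-27848 + 666) = 2900/(-27182) = 2900*(-1/27182) = -1450/13591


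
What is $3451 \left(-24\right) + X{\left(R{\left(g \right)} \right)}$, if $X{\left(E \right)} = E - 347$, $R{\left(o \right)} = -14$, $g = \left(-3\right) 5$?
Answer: $-83185$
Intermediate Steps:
$g = -15$
$X{\left(E \right)} = -347 + E$ ($X{\left(E \right)} = E - 347 = -347 + E$)
$3451 \left(-24\right) + X{\left(R{\left(g \right)} \right)} = 3451 \left(-24\right) - 361 = -82824 - 361 = -83185$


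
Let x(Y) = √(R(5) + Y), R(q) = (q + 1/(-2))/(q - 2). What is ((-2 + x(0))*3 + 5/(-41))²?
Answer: 171389/3362 - 753*√6/41 ≈ 5.9913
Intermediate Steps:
R(q) = (-½ + q)/(-2 + q) (R(q) = (q - ½)/(-2 + q) = (-½ + q)/(-2 + q))
x(Y) = √(3/2 + Y) (x(Y) = √((-½ + 5)/(-2 + 5) + Y) = √((9/2)/3 + Y) = √((⅓)*(9/2) + Y) = √(3/2 + Y))
((-2 + x(0))*3 + 5/(-41))² = ((-2 + √(6 + 4*0)/2)*3 + 5/(-41))² = ((-2 + √(6 + 0)/2)*3 + 5*(-1/41))² = ((-2 + √6/2)*3 - 5/41)² = ((-6 + 3*√6/2) - 5/41)² = (-251/41 + 3*√6/2)²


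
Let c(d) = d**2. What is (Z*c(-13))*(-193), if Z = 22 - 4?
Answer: -587106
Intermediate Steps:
Z = 18
(Z*c(-13))*(-193) = (18*(-13)**2)*(-193) = (18*169)*(-193) = 3042*(-193) = -587106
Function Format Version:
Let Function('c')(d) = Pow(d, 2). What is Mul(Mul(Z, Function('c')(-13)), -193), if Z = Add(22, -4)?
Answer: -587106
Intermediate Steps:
Z = 18
Mul(Mul(Z, Function('c')(-13)), -193) = Mul(Mul(18, Pow(-13, 2)), -193) = Mul(Mul(18, 169), -193) = Mul(3042, -193) = -587106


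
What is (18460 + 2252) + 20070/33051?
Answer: 228190794/11017 ≈ 20713.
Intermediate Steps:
(18460 + 2252) + 20070/33051 = 20712 + 20070*(1/33051) = 20712 + 6690/11017 = 228190794/11017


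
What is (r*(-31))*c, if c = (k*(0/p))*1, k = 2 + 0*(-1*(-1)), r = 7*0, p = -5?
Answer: 0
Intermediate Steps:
r = 0
k = 2 (k = 2 + 0*1 = 2 + 0 = 2)
c = 0 (c = (2*(0/(-5)))*1 = (2*(0*(-⅕)))*1 = (2*0)*1 = 0*1 = 0)
(r*(-31))*c = (0*(-31))*0 = 0*0 = 0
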